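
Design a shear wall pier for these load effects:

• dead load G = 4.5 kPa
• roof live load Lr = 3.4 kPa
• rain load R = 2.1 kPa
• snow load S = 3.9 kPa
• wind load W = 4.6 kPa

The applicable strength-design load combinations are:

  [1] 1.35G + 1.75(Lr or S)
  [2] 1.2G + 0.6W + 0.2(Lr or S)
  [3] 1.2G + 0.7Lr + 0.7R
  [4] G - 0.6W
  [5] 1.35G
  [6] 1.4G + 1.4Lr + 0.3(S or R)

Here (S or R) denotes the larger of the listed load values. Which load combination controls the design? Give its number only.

(Lr or S) → S = 3.9 kPa; (S or R) → S = 3.9 kPa.
[1] 1.35(4.5) + 1.75(3.9) = 6.1 + 6.8 = 12.9
[2] 1.2(4.5) + 0.6(4.6) + 0.2(3.9) = 8.9
[3] 1.2(4.5) + 0.7(3.4) + 0.7(2.1) = 5.4 + 2.4 + 1.5 = 9.3
[4] 1.0(4.5) - 0.6(4.6) = 4.5 - 2.8 = 1.7
[5] 1.35(4.5) = 6.1
[6] 1.4(4.5) + 1.4(3.4) + 0.3(3.9) = 12.2
The largest value is 12.9 kPa from combination 1.

Combination 1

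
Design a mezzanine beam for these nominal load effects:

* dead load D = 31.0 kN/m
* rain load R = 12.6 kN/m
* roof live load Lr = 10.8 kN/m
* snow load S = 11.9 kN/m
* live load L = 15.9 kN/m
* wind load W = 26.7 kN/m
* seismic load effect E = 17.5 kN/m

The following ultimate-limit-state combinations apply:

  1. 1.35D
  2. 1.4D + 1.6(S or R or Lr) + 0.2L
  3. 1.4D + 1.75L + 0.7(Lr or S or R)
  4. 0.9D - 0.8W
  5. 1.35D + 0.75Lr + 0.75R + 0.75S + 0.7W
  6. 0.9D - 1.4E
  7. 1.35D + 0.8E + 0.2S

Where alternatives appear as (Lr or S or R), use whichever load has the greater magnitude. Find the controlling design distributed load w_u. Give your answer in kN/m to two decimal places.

(S or R or Lr) → R = 12.6 kN/m; (Lr or S or R) → R = 12.6 kN/m.
1. 1.35(31.0) = 41.85
2. 1.4(31.0) + 1.6(12.6) + 0.2(15.9) = 43.40 + 20.16 + 3.18 = 66.74
3. 1.4(31.0) + 1.75(15.9) + 0.7(12.6) = 43.40 + 27.83 + 8.82 = 80.05
4. 0.9(31.0) - 0.8(26.7) = 27.90 - 21.36 = 6.54
5. 1.35(31.0) + 0.75(10.8) + 0.75(12.6) + 0.75(11.9) + 0.7(26.7) = 41.85 + 8.10 + 9.45 + 8.93 + 18.69 = 87.02
6. 0.9(31.0) - 1.4(17.5) = 27.90 - 24.50 = 3.40
7. 1.35(31.0) + 0.8(17.5) + 0.2(11.9) = 41.85 + 14.00 + 2.38 = 58.23
Combination 5 governs: w_u = 87.02 kN/m.

87.02 kN/m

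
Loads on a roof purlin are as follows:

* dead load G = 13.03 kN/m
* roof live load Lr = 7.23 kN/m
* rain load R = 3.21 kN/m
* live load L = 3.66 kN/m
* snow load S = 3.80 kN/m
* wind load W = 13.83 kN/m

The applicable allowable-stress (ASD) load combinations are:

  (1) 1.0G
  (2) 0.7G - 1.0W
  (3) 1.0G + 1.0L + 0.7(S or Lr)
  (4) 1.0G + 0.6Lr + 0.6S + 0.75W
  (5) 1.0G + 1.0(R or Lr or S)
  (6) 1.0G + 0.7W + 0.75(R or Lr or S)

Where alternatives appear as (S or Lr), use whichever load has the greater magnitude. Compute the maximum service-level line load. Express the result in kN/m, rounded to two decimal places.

30.02 kN/m

(S or Lr) → Lr = 7.23 kN/m; (R or Lr or S) → Lr = 7.23 kN/m.
(1) 1.0(13.03) = 13.03
(2) 0.7(13.03) - 1.0(13.83) = 9.12 - 13.83 = -4.71
(3) 1.0(13.03) + 1.0(3.66) + 0.7(7.23) = 13.03 + 3.66 + 5.06 = 21.75
(4) 1.0(13.03) + 0.6(7.23) + 0.6(3.80) + 0.75(13.83) = 13.03 + 4.34 + 2.28 + 10.37 = 30.02
(5) 1.0(13.03) + 1.0(7.23) = 13.03 + 7.23 = 20.26
(6) 1.0(13.03) + 0.7(13.83) + 0.75(7.23) = 13.03 + 9.68 + 5.42 = 28.13
The controlling combination is 4, giving 30.02 kN/m.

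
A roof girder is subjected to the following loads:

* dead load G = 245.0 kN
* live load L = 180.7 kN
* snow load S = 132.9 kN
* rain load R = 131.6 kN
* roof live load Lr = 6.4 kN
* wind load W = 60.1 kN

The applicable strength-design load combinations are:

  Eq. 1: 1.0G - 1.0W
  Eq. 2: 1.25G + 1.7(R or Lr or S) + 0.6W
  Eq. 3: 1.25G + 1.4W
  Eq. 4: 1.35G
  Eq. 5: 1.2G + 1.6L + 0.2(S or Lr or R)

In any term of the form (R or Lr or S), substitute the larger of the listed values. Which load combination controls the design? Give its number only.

Combination 5

(R or Lr or S) → S = 132.9 kN; (S or Lr or R) → S = 132.9 kN.
Eq. 1: 1.0(245.0) - 1.0(60.1) = 245.0 - 60.1 = 184.9
Eq. 2: 1.25(245.0) + 1.7(132.9) + 0.6(60.1) = 568.2
Eq. 3: 1.25(245.0) + 1.4(60.1) = 306.3 + 84.1 = 390.4
Eq. 4: 1.35(245.0) = 330.8
Eq. 5: 1.2(245.0) + 1.6(180.7) + 0.2(132.9) = 294.0 + 289.1 + 26.6 = 609.7
The largest value is 609.7 kN from combination 5.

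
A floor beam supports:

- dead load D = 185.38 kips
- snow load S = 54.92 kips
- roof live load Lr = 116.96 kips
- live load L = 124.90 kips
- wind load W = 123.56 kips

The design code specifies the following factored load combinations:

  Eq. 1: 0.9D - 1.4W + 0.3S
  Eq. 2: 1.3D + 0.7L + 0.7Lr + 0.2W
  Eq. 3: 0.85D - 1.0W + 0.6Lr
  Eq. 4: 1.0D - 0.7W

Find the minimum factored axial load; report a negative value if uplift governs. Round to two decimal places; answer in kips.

Eq. 1: 0.9(185.38) - 1.4(123.56) + 0.3(54.92) = 10.33
Eq. 2: 1.3(185.38) + 0.7(124.90) + 0.7(116.96) + 0.2(123.56) = 435.01
Eq. 3: 0.85(185.38) - 1.0(123.56) + 0.6(116.96) = 157.57 - 123.56 + 70.18 = 104.19
Eq. 4: 1.0(185.38) - 0.7(123.56) = 185.38 - 86.49 = 98.89
Combination 1 gives the minimum: 10.33 kips.

10.33 kips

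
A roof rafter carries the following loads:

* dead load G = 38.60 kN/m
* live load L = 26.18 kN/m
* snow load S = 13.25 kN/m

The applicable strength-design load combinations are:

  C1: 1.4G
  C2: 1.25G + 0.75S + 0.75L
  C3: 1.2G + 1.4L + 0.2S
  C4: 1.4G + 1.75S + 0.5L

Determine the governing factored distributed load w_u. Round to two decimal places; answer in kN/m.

90.32 kN/m

C1: 1.4(38.60) = 54.04
C2: 1.25(38.60) + 0.75(13.25) + 0.75(26.18) = 77.82
C3: 1.2(38.60) + 1.4(26.18) + 0.2(13.25) = 46.32 + 36.65 + 2.65 = 85.62
C4: 1.4(38.60) + 1.75(13.25) + 0.5(26.18) = 54.04 + 23.19 + 13.09 = 90.32
Maximum is from combination 4.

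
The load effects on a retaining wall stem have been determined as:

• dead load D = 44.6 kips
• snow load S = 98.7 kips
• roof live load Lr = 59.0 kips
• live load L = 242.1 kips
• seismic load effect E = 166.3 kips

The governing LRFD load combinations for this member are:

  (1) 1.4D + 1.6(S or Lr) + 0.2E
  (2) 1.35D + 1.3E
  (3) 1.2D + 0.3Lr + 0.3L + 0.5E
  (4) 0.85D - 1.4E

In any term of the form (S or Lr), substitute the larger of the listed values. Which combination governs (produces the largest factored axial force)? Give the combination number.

(S or Lr) → S = 98.7 kips.
(1) 1.4(44.6) + 1.6(98.7) + 0.2(166.3) = 62.4 + 157.9 + 33.3 = 253.6
(2) 1.35(44.6) + 1.3(166.3) = 60.2 + 216.2 = 276.4
(3) 1.2(44.6) + 0.3(59.0) + 0.3(242.1) + 0.5(166.3) = 53.5 + 17.7 + 72.6 + 83.2 = 227.0
(4) 0.85(44.6) - 1.4(166.3) = 37.9 - 232.8 = -194.9
The largest value is 276.4 kips from combination 2.

Combination 2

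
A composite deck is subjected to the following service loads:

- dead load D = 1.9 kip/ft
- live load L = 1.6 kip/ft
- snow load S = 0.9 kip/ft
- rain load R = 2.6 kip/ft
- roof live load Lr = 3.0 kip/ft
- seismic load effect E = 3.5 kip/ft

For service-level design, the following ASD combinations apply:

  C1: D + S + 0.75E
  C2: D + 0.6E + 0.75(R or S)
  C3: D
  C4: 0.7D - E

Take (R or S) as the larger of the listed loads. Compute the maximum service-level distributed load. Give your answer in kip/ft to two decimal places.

(R or S) → R = 2.6 kip/ft.
C1: 1.0(1.9) + 1.0(0.9) + 0.75(3.5) = 5.43
C2: 1.0(1.9) + 0.6(3.5) + 0.75(2.6) = 5.95
C3: 1.0(1.9) = 1.90
C4: 0.7(1.9) - 1.0(3.5) = -2.17
Combination 2 governs: w = 5.95 kip/ft.

5.95 kip/ft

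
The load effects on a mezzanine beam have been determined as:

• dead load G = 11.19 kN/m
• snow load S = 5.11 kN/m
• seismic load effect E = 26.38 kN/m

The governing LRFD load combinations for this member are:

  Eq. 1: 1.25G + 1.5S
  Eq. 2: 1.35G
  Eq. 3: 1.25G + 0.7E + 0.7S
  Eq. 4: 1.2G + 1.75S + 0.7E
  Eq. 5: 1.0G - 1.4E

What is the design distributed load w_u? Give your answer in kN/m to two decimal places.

40.84 kN/m

Eq. 1: 1.25(11.19) + 1.5(5.11) = 21.65
Eq. 2: 1.35(11.19) = 15.11
Eq. 3: 1.25(11.19) + 0.7(26.38) + 0.7(5.11) = 36.03
Eq. 4: 1.2(11.19) + 1.75(5.11) + 0.7(26.38) = 13.43 + 8.94 + 18.47 = 40.84
Eq. 5: 1.0(11.19) - 1.4(26.38) = 11.19 - 36.93 = -25.74
Combination 4 governs: w_u = 40.84 kN/m.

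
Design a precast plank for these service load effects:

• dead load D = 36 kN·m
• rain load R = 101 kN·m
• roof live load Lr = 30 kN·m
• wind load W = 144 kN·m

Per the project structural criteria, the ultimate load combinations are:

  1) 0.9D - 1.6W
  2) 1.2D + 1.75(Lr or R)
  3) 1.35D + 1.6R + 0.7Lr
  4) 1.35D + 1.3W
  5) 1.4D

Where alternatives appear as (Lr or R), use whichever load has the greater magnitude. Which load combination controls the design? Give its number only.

(Lr or R) → R = 101 kN·m.
1) 0.9(36) - 1.6(144) = 32.40 - 230.40 = -198.00
2) 1.2(36) + 1.75(101) = 43.20 + 176.75 = 219.95
3) 1.35(36) + 1.6(101) + 0.7(30) = 48.60 + 161.60 + 21.00 = 231.20
4) 1.35(36) + 1.3(144) = 48.60 + 187.20 = 235.80
5) 1.4(36) = 50.40
The largest value is 235.80 kN·m from combination 4.

Combination 4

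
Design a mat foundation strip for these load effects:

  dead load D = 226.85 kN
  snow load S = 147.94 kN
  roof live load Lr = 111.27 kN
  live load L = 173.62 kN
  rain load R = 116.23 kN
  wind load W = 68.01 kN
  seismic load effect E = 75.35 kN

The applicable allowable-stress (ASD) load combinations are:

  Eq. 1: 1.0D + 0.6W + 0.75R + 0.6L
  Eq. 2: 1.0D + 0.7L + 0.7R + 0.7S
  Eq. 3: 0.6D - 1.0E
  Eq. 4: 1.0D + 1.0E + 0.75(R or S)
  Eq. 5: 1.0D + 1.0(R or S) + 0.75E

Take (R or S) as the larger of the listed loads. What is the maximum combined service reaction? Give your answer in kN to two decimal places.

(R or S) → S = 147.94 kN.
Eq. 1: 1.0(226.85) + 0.6(68.01) + 0.75(116.23) + 0.6(173.62) = 226.85 + 40.81 + 87.17 + 104.17 = 459.00
Eq. 2: 1.0(226.85) + 0.7(173.62) + 0.7(116.23) + 0.7(147.94) = 226.85 + 121.53 + 81.36 + 103.56 = 533.30
Eq. 3: 0.6(226.85) - 1.0(75.35) = 136.11 - 75.35 = 60.76
Eq. 4: 1.0(226.85) + 1.0(75.35) + 0.75(147.94) = 226.85 + 75.35 + 110.96 = 413.16
Eq. 5: 1.0(226.85) + 1.0(147.94) + 0.75(75.35) = 226.85 + 147.94 + 56.51 = 431.30
Combination 2 governs: V = 533.30 kN.

533.30 kN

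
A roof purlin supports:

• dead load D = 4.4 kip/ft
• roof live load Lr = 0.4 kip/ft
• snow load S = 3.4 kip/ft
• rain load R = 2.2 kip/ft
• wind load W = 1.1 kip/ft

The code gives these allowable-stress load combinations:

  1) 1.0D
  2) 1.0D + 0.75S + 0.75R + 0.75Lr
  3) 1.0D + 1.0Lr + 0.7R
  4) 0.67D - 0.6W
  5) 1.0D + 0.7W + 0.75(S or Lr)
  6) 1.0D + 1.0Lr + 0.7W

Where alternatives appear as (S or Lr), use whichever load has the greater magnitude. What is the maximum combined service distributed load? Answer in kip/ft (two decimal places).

8.90 kip/ft

(S or Lr) → S = 3.4 kip/ft.
1) 1.0(4.4) = 4.40
2) 1.0(4.4) + 0.75(3.4) + 0.75(2.2) + 0.75(0.4) = 4.40 + 2.55 + 1.65 + 0.30 = 8.90
3) 1.0(4.4) + 1.0(0.4) + 0.7(2.2) = 4.40 + 0.40 + 1.54 = 6.34
4) 0.67(4.4) - 0.6(1.1) = 2.95 - 0.66 = 2.29
5) 1.0(4.4) + 0.7(1.1) + 0.75(3.4) = 4.40 + 0.77 + 2.55 = 7.72
6) 1.0(4.4) + 1.0(0.4) + 0.7(1.1) = 4.40 + 0.40 + 0.77 = 5.57
Maximum is from combination 2.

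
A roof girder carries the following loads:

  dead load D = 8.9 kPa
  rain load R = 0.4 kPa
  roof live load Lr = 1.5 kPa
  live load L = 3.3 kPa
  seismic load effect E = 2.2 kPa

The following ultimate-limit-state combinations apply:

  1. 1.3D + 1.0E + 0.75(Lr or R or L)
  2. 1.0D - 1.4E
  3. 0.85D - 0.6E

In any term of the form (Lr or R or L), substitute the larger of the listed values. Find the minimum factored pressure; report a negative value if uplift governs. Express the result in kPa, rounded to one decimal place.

5.8 kPa

(Lr or R or L) → L = 3.3 kPa.
1. 1.3(8.9) + 1.0(2.2) + 0.75(3.3) = 16.2
2. 1.0(8.9) - 1.4(2.2) = 8.9 - 3.1 = 5.8
3. 0.85(8.9) - 0.6(2.2) = 6.2
Combination 2 gives the minimum: 5.8 kPa.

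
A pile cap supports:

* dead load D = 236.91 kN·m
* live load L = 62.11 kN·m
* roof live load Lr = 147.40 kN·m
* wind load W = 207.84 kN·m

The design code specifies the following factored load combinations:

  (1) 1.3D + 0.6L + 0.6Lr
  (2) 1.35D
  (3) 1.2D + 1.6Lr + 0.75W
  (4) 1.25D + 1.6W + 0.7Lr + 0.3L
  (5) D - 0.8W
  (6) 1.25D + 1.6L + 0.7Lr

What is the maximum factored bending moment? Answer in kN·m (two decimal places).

(1) 1.3(236.91) + 0.6(62.11) + 0.6(147.40) = 433.69
(2) 1.35(236.91) = 319.83
(3) 1.2(236.91) + 1.6(147.40) + 0.75(207.84) = 676.01
(4) 1.25(236.91) + 1.6(207.84) + 0.7(147.40) + 0.3(62.11) = 750.49
(5) 1.0(236.91) - 0.8(207.84) = 70.64
(6) 1.25(236.91) + 1.6(62.11) + 0.7(147.40) = 498.69
The controlling combination is 4, giving 750.49 kN·m.

750.49 kN·m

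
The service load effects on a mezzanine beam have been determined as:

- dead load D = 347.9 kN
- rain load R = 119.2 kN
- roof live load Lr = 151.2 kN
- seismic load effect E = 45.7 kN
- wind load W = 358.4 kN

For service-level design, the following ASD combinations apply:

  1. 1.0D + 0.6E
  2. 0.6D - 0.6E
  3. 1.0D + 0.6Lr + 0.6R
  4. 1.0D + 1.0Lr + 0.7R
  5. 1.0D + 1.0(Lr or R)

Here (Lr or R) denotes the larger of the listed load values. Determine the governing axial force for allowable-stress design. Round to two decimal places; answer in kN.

(Lr or R) → Lr = 151.2 kN.
1. 1.0(347.9) + 0.6(45.7) = 375.32
2. 0.6(347.9) - 0.6(45.7) = 181.32
3. 1.0(347.9) + 0.6(151.2) + 0.6(119.2) = 510.14
4. 1.0(347.9) + 1.0(151.2) + 0.7(119.2) = 582.54
5. 1.0(347.9) + 1.0(151.2) = 499.10
The controlling combination is 4, giving 582.54 kN.

582.54 kN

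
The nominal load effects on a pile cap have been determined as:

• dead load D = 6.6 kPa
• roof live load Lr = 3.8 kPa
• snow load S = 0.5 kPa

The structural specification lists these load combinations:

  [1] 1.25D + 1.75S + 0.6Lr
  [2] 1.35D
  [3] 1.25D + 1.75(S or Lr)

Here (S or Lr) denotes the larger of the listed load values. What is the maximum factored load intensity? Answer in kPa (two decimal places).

(S or Lr) → Lr = 3.8 kPa.
[1] 1.25(6.6) + 1.75(0.5) + 0.6(3.8) = 8.25 + 0.88 + 2.28 = 11.41
[2] 1.35(6.6) = 8.91
[3] 1.25(6.6) + 1.75(3.8) = 8.25 + 6.65 = 14.90
Maximum is from combination 3.

14.90 kPa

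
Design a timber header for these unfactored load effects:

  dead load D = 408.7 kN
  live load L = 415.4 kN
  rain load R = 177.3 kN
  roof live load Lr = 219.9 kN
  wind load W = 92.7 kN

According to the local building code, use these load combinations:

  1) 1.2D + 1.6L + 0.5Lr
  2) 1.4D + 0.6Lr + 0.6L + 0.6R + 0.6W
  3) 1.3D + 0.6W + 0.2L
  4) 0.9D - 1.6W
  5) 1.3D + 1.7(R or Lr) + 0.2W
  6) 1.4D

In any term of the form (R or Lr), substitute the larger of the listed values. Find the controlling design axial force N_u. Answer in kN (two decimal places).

1265.03 kN

(R or Lr) → Lr = 219.9 kN.
1) 1.2(408.7) + 1.6(415.4) + 0.5(219.9) = 490.44 + 664.64 + 109.95 = 1265.03
2) 1.4(408.7) + 0.6(219.9) + 0.6(415.4) + 0.6(177.3) + 0.6(92.7) = 572.18 + 131.94 + 249.24 + 106.38 + 55.62 = 1115.36
3) 1.3(408.7) + 0.6(92.7) + 0.2(415.4) = 531.31 + 55.62 + 83.08 = 670.01
4) 0.9(408.7) - 1.6(92.7) = 367.83 - 148.32 = 219.51
5) 1.3(408.7) + 1.7(219.9) + 0.2(92.7) = 531.31 + 373.83 + 18.54 = 923.68
6) 1.4(408.7) = 572.18
The controlling combination is 1, giving 1265.03 kN.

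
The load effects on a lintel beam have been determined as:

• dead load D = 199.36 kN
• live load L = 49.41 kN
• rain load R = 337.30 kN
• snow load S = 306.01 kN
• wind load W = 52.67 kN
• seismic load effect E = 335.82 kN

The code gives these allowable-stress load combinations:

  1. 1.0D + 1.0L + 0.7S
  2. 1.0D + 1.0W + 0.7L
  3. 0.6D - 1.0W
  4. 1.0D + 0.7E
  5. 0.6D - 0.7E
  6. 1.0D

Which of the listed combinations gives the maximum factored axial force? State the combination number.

Combination 1

1. 1.0(199.36) + 1.0(49.41) + 0.7(306.01) = 199.36 + 49.41 + 214.21 = 462.98
2. 1.0(199.36) + 1.0(52.67) + 0.7(49.41) = 199.36 + 52.67 + 34.59 = 286.62
3. 0.6(199.36) - 1.0(52.67) = 119.62 - 52.67 = 66.95
4. 1.0(199.36) + 0.7(335.82) = 199.36 + 235.07 = 434.43
5. 0.6(199.36) - 0.7(335.82) = -115.46
6. 1.0(199.36) = 199.36
The largest value is 462.98 kN from combination 1.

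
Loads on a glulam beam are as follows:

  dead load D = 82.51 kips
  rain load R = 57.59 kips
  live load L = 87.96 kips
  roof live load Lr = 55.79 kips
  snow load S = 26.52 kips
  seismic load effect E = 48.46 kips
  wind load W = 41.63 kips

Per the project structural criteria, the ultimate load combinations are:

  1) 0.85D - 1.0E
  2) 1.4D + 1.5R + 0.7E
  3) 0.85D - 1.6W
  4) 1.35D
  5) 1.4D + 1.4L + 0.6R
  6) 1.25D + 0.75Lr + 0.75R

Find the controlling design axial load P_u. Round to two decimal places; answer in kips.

1) 0.85(82.51) - 1.0(48.46) = 70.13 - 48.46 = 21.67
2) 1.4(82.51) + 1.5(57.59) + 0.7(48.46) = 115.51 + 86.39 + 33.92 = 235.82
3) 0.85(82.51) - 1.6(41.63) = 3.53
4) 1.35(82.51) = 111.39
5) 1.4(82.51) + 1.4(87.96) + 0.6(57.59) = 273.21
6) 1.25(82.51) + 0.75(55.79) + 0.75(57.59) = 103.14 + 41.84 + 43.19 = 188.17
The controlling combination is 5, giving 273.21 kips.

273.21 kips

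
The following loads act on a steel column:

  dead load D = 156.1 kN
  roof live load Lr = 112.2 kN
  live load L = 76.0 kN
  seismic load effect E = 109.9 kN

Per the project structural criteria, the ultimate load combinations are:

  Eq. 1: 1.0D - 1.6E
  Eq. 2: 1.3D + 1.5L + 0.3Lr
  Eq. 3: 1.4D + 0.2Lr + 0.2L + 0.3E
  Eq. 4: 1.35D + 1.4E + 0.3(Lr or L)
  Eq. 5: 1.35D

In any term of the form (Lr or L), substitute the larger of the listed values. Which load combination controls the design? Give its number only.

Combination 4

(Lr or L) → Lr = 112.2 kN.
Eq. 1: 1.0(156.1) - 1.6(109.9) = 156.1 - 175.8 = -19.7
Eq. 2: 1.3(156.1) + 1.5(76.0) + 0.3(112.2) = 202.9 + 114.0 + 33.7 = 350.6
Eq. 3: 1.4(156.1) + 0.2(112.2) + 0.2(76.0) + 0.3(109.9) = 289.2
Eq. 4: 1.35(156.1) + 1.4(109.9) + 0.3(112.2) = 210.7 + 153.9 + 33.7 = 398.3
Eq. 5: 1.35(156.1) = 210.7
The largest value is 398.3 kN from combination 4.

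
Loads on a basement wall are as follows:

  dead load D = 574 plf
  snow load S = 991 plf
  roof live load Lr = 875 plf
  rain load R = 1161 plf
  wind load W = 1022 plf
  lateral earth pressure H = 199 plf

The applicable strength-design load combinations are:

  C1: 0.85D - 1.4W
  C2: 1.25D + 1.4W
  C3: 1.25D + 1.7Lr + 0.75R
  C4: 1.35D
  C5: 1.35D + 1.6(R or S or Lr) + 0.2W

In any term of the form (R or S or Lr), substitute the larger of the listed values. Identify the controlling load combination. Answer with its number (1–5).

Combination 3

(R or S or Lr) → R = 1161 plf.
C1: 0.85(574) - 1.4(1022) = 487.90 - 1430.80 = -942.90
C2: 1.25(574) + 1.4(1022) = 717.50 + 1430.80 = 2148.30
C3: 1.25(574) + 1.7(875) + 0.75(1161) = 717.50 + 1487.50 + 870.75 = 3075.75
C4: 1.35(574) = 774.90
C5: 1.35(574) + 1.6(1161) + 0.2(1022) = 774.90 + 1857.60 + 204.40 = 2836.90
The largest value is 3075.75 plf from combination 3.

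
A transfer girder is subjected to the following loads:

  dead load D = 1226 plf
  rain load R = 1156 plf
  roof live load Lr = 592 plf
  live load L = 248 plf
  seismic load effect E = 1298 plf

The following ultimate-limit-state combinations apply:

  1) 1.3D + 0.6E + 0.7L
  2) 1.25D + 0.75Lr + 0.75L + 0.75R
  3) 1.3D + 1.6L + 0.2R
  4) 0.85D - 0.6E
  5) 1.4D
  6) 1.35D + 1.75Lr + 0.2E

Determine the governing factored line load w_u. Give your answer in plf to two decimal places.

1) 1.3(1226) + 0.6(1298) + 0.7(248) = 1593.80 + 778.80 + 173.60 = 2546.20
2) 1.25(1226) + 0.75(592) + 0.75(248) + 0.75(1156) = 1532.50 + 444.00 + 186.00 + 867.00 = 3029.50
3) 1.3(1226) + 1.6(248) + 0.2(1156) = 1593.80 + 396.80 + 231.20 = 2221.80
4) 0.85(1226) - 0.6(1298) = 1042.10 - 778.80 = 263.30
5) 1.4(1226) = 1716.40
6) 1.35(1226) + 1.75(592) + 0.2(1298) = 1655.10 + 1036.00 + 259.60 = 2950.70
Maximum is from combination 2.

3029.50 plf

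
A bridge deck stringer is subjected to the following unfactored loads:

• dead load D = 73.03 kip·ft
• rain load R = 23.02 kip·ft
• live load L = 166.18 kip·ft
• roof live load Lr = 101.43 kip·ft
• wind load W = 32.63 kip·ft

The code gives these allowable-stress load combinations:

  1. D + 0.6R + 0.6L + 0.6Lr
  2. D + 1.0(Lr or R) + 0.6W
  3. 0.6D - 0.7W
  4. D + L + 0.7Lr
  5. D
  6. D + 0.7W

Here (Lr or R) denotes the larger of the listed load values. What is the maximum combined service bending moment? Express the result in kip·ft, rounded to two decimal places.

(Lr or R) → Lr = 101.43 kip·ft.
1. 1.0(73.03) + 0.6(23.02) + 0.6(166.18) + 0.6(101.43) = 247.41
2. 1.0(73.03) + 1.0(101.43) + 0.6(32.63) = 194.04
3. 0.6(73.03) - 0.7(32.63) = 20.98
4. 1.0(73.03) + 1.0(166.18) + 0.7(101.43) = 310.21
5. 1.0(73.03) = 73.03
6. 1.0(73.03) + 0.7(32.63) = 95.87
Maximum is from combination 4.

310.21 kip·ft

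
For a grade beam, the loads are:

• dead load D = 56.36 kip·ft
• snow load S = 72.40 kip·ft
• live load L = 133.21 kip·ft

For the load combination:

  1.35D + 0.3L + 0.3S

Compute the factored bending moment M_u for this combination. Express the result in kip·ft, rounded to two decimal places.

137.77 kip·ft

1.35(56.36) + 0.3(133.21) + 0.3(72.40) = 76.09 + 39.96 + 21.72 = 137.77
M_u = 137.77 kip·ft.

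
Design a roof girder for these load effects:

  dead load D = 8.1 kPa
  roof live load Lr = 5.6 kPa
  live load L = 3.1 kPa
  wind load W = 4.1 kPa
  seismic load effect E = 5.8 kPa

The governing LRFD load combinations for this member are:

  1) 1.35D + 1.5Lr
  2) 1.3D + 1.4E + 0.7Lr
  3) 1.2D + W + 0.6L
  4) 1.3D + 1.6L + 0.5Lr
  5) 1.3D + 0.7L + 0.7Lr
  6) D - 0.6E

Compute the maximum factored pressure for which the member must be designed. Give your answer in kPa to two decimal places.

22.57 kPa

1) 1.35(8.1) + 1.5(5.6) = 10.94 + 8.40 = 19.34
2) 1.3(8.1) + 1.4(5.8) + 0.7(5.6) = 10.53 + 8.12 + 3.92 = 22.57
3) 1.2(8.1) + 1.0(4.1) + 0.6(3.1) = 9.72 + 4.10 + 1.86 = 15.68
4) 1.3(8.1) + 1.6(3.1) + 0.5(5.6) = 10.53 + 4.96 + 2.80 = 18.29
5) 1.3(8.1) + 0.7(3.1) + 0.7(5.6) = 10.53 + 2.17 + 3.92 = 16.62
6) 1.0(8.1) - 0.6(5.8) = 8.10 - 3.48 = 4.62
Combination 2 governs: p_u = 22.57 kPa.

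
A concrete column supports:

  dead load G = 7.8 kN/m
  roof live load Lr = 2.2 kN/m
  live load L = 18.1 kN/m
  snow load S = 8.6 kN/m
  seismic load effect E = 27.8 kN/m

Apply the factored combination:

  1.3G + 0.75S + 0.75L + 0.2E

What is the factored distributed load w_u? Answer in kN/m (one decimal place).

35.7 kN/m

1.3(7.8) + 0.75(8.6) + 0.75(18.1) + 0.2(27.8) = 35.7
w_u = 35.7 kN/m.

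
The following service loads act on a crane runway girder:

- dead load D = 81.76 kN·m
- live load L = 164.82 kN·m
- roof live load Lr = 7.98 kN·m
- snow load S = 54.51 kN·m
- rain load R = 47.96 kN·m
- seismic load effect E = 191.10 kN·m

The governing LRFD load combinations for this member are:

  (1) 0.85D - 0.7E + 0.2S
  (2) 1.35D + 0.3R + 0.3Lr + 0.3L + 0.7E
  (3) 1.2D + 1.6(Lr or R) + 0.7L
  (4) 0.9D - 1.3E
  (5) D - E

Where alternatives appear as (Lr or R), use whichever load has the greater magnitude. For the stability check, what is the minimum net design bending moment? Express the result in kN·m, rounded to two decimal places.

-174.85 kN·m

(Lr or R) → R = 47.96 kN·m.
(1) 0.85(81.76) - 0.7(191.10) + 0.2(54.51) = 69.50 - 133.77 + 10.90 = -53.37
(2) 1.35(81.76) + 0.3(47.96) + 0.3(7.98) + 0.3(164.82) + 0.7(191.10) = 310.37
(3) 1.2(81.76) + 1.6(47.96) + 0.7(164.82) = 98.11 + 76.74 + 115.37 = 290.22
(4) 0.9(81.76) - 1.3(191.10) = 73.58 - 248.43 = -174.85
(5) 1.0(81.76) - 1.0(191.10) = 81.76 - 191.10 = -109.34
Combination 4 gives the minimum: -174.85 kN·m.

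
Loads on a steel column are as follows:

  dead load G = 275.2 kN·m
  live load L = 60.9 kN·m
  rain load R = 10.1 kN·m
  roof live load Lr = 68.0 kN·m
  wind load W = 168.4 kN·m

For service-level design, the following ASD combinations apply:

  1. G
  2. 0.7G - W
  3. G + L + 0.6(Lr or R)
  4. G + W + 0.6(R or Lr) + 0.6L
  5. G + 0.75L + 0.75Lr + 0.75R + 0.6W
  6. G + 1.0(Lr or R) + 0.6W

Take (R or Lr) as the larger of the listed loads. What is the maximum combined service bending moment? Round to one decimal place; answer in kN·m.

520.9 kN·m

(Lr or R) → Lr = 68.0 kN·m; (R or Lr) → Lr = 68.0 kN·m.
1. 1.0(275.2) = 275.2
2. 0.7(275.2) - 1.0(168.4) = 24.2
3. 1.0(275.2) + 1.0(60.9) + 0.6(68.0) = 376.9
4. 1.0(275.2) + 1.0(168.4) + 0.6(68.0) + 0.6(60.9) = 520.9
5. 1.0(275.2) + 0.75(60.9) + 0.75(68.0) + 0.75(10.1) + 0.6(168.4) = 480.5
6. 1.0(275.2) + 1.0(68.0) + 0.6(168.4) = 444.2
Combination 4 governs: M = 520.9 kN·m.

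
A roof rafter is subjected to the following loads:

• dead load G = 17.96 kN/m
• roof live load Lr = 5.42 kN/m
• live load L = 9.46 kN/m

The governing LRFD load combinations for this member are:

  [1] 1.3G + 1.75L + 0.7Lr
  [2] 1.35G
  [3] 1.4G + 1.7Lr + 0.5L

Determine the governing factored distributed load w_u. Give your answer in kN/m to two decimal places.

[1] 1.3(17.96) + 1.75(9.46) + 0.7(5.42) = 23.35 + 16.56 + 3.79 = 43.70
[2] 1.35(17.96) = 24.25
[3] 1.4(17.96) + 1.7(5.42) + 0.5(9.46) = 39.09
Maximum is from combination 1.

43.70 kN/m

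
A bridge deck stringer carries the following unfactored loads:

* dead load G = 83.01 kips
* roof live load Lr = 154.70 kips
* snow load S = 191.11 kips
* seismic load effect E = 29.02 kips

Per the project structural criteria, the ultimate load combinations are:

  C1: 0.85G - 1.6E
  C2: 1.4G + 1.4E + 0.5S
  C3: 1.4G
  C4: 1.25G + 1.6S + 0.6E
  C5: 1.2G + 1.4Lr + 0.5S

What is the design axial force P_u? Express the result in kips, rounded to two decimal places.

426.95 kips

C1: 0.85(83.01) - 1.6(29.02) = 70.56 - 46.43 = 24.13
C2: 1.4(83.01) + 1.4(29.02) + 0.5(191.11) = 116.21 + 40.63 + 95.56 = 252.40
C3: 1.4(83.01) = 116.21
C4: 1.25(83.01) + 1.6(191.11) + 0.6(29.02) = 103.76 + 305.78 + 17.41 = 426.95
C5: 1.2(83.01) + 1.4(154.70) + 0.5(191.11) = 99.61 + 216.58 + 95.56 = 411.75
Combination 4 governs: P_u = 426.95 kips.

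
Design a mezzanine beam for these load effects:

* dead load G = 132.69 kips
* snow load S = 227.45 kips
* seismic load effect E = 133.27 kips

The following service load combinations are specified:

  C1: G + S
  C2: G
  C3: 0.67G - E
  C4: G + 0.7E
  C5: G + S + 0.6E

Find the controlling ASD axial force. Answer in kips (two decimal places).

440.10 kips

C1: 1.0(132.69) + 1.0(227.45) = 132.69 + 227.45 = 360.14
C2: 1.0(132.69) = 132.69
C3: 0.67(132.69) - 1.0(133.27) = 88.90 - 133.27 = -44.37
C4: 1.0(132.69) + 0.7(133.27) = 132.69 + 93.29 = 225.98
C5: 1.0(132.69) + 1.0(227.45) + 0.6(133.27) = 132.69 + 227.45 + 79.96 = 440.10
Combination 5 governs: P = 440.10 kips.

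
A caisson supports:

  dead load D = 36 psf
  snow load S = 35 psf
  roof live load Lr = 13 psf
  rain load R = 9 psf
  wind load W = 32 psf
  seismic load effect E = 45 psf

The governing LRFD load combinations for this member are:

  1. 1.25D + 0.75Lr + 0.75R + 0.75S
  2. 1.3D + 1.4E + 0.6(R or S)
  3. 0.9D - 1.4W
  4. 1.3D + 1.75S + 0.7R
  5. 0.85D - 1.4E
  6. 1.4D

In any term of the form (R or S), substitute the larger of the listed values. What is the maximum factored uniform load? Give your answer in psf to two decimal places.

130.80 psf

(R or S) → S = 35 psf.
1. 1.25(36) + 0.75(13) + 0.75(9) + 0.75(35) = 87.75
2. 1.3(36) + 1.4(45) + 0.6(35) = 130.80
3. 0.9(36) - 1.4(32) = -12.40
4. 1.3(36) + 1.75(35) + 0.7(9) = 114.35
5. 0.85(36) - 1.4(45) = -32.40
6. 1.4(36) = 50.40
Combination 2 governs: q_u = 130.80 psf.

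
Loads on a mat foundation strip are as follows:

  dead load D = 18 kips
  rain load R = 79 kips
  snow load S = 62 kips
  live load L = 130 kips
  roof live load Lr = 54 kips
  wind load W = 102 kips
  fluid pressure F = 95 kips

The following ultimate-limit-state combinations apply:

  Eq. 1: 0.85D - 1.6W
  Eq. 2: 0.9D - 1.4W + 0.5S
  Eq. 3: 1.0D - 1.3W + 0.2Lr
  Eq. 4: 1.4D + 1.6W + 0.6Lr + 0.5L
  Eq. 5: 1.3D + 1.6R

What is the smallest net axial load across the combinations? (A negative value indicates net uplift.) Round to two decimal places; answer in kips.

Eq. 1: 0.85(18) - 1.6(102) = 15.30 - 163.20 = -147.90
Eq. 2: 0.9(18) - 1.4(102) + 0.5(62) = 16.20 - 142.80 + 31.00 = -95.60
Eq. 3: 1.0(18) - 1.3(102) + 0.2(54) = 18.00 - 132.60 + 10.80 = -103.80
Eq. 4: 1.4(18) + 1.6(102) + 0.6(54) + 0.5(130) = 25.20 + 163.20 + 32.40 + 65.00 = 285.80
Eq. 5: 1.3(18) + 1.6(79) = 23.40 + 126.40 = 149.80
Combination 1 gives the minimum: -147.90 kips.

-147.90 kips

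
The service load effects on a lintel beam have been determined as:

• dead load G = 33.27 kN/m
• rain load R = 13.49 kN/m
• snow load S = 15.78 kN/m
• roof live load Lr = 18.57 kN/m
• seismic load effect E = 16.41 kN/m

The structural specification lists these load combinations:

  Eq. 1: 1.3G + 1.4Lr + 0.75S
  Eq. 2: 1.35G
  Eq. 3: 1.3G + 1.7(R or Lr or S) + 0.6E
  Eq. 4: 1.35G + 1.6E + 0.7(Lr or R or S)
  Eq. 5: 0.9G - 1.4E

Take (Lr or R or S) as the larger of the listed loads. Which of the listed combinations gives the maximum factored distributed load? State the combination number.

Combination 3

(R or Lr or S) → Lr = 18.57 kN/m; (Lr or R or S) → Lr = 18.57 kN/m.
Eq. 1: 1.3(33.27) + 1.4(18.57) + 0.75(15.78) = 81.08
Eq. 2: 1.35(33.27) = 44.91
Eq. 3: 1.3(33.27) + 1.7(18.57) + 0.6(16.41) = 84.67
Eq. 4: 1.35(33.27) + 1.6(16.41) + 0.7(18.57) = 84.17
Eq. 5: 0.9(33.27) - 1.4(16.41) = 6.97
The largest value is 84.67 kN/m from combination 3.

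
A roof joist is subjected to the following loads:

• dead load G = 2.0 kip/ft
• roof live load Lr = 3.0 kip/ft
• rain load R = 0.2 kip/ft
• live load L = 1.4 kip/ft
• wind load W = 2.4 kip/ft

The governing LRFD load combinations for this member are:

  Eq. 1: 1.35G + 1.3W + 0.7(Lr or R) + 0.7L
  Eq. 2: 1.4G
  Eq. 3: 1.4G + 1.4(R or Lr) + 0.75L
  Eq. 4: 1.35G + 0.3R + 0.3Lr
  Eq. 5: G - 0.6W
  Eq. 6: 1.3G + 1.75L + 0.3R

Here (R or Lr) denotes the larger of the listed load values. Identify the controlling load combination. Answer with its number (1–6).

Combination 1

(Lr or R) → Lr = 3.0 kip/ft; (R or Lr) → Lr = 3.0 kip/ft.
Eq. 1: 1.35(2.0) + 1.3(2.4) + 0.7(3.0) + 0.7(1.4) = 8.90
Eq. 2: 1.4(2.0) = 2.80
Eq. 3: 1.4(2.0) + 1.4(3.0) + 0.75(1.4) = 8.05
Eq. 4: 1.35(2.0) + 0.3(0.2) + 0.3(3.0) = 3.66
Eq. 5: 1.0(2.0) - 0.6(2.4) = 0.56
Eq. 6: 1.3(2.0) + 1.75(1.4) + 0.3(0.2) = 5.11
The largest value is 8.90 kip/ft from combination 1.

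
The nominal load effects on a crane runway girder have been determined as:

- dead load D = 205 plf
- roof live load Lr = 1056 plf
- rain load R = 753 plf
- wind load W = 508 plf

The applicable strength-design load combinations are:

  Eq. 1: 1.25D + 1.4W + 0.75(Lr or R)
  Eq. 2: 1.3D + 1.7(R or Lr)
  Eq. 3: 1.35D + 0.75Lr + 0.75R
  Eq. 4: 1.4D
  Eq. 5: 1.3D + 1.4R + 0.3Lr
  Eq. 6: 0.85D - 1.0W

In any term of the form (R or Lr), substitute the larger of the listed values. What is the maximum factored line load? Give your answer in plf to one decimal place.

2061.7 plf

(Lr or R) → Lr = 1056 plf; (R or Lr) → Lr = 1056 plf.
Eq. 1: 1.25(205) + 1.4(508) + 0.75(1056) = 256.3 + 711.2 + 792.0 = 1759.5
Eq. 2: 1.3(205) + 1.7(1056) = 266.5 + 1795.2 = 2061.7
Eq. 3: 1.35(205) + 0.75(1056) + 0.75(753) = 1633.5
Eq. 4: 1.4(205) = 287.0
Eq. 5: 1.3(205) + 1.4(753) + 0.3(1056) = 266.5 + 1054.2 + 316.8 = 1637.5
Eq. 6: 0.85(205) - 1.0(508) = -333.8
The controlling combination is 2, giving 2061.7 plf.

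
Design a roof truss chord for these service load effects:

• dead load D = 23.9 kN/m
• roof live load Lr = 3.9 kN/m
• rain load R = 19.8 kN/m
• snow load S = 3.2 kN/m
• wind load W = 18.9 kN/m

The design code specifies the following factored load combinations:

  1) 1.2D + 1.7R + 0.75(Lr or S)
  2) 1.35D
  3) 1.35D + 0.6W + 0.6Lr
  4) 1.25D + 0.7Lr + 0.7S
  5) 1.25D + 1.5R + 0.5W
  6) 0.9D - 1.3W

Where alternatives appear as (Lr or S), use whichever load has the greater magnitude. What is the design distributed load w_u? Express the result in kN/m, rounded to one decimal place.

69.0 kN/m

(Lr or S) → Lr = 3.9 kN/m.
1) 1.2(23.9) + 1.7(19.8) + 0.75(3.9) = 28.7 + 33.7 + 2.9 = 65.3
2) 1.35(23.9) = 32.3
3) 1.35(23.9) + 0.6(18.9) + 0.6(3.9) = 32.3 + 11.3 + 2.3 = 45.9
4) 1.25(23.9) + 0.7(3.9) + 0.7(3.2) = 29.9 + 2.7 + 2.2 = 34.8
5) 1.25(23.9) + 1.5(19.8) + 0.5(18.9) = 69.0
6) 0.9(23.9) - 1.3(18.9) = 21.5 - 24.6 = -3.1
The controlling combination is 5, giving 69.0 kN/m.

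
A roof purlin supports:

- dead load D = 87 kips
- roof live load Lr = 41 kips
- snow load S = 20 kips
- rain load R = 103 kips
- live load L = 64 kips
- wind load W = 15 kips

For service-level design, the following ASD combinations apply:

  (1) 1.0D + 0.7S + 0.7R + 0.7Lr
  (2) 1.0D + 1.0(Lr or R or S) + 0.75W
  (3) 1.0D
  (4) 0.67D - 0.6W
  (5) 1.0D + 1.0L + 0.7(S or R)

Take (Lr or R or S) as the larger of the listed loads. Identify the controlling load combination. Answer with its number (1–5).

Combination 5

(Lr or R or S) → R = 103 kips; (S or R) → R = 103 kips.
(1) 1.0(87) + 0.7(20) + 0.7(103) + 0.7(41) = 87.00 + 14.00 + 72.10 + 28.70 = 201.80
(2) 1.0(87) + 1.0(103) + 0.75(15) = 87.00 + 103.00 + 11.25 = 201.25
(3) 1.0(87) = 87.00
(4) 0.67(87) - 0.6(15) = 58.29 - 9.00 = 49.29
(5) 1.0(87) + 1.0(64) + 0.7(103) = 87.00 + 64.00 + 72.10 = 223.10
The largest value is 223.10 kips from combination 5.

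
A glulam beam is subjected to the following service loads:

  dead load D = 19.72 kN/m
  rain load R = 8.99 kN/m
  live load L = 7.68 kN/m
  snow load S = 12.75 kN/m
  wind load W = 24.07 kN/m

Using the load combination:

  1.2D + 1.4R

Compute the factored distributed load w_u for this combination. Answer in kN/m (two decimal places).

1.2(19.72) + 1.4(8.99) = 23.66 + 12.59 = 36.25
w_u = 36.25 kN/m.

36.25 kN/m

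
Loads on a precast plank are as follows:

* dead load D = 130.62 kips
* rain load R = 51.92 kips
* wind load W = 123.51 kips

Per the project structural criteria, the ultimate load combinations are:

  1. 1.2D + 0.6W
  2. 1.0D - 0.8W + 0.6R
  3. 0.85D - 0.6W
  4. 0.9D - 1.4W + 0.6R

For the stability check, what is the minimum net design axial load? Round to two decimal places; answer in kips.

1. 1.2(130.62) + 0.6(123.51) = 156.74 + 74.11 = 230.85
2. 1.0(130.62) - 0.8(123.51) + 0.6(51.92) = 130.62 - 98.81 + 31.15 = 62.96
3. 0.85(130.62) - 0.6(123.51) = 111.03 - 74.11 = 36.92
4. 0.9(130.62) - 1.4(123.51) + 0.6(51.92) = 117.56 - 172.91 + 31.15 = -24.20
Combination 4 gives the minimum: -24.20 kips.

-24.20 kips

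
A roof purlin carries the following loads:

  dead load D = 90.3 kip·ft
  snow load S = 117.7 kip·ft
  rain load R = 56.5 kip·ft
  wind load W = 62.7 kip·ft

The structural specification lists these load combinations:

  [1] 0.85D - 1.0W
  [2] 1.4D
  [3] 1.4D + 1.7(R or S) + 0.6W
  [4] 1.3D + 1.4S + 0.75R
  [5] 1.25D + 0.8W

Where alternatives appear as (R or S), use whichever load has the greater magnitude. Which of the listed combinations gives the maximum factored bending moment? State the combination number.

(R or S) → S = 117.7 kip·ft.
[1] 0.85(90.3) - 1.0(62.7) = 76.76 - 62.70 = 14.06
[2] 1.4(90.3) = 126.42
[3] 1.4(90.3) + 1.7(117.7) + 0.6(62.7) = 126.42 + 200.09 + 37.62 = 364.13
[4] 1.3(90.3) + 1.4(117.7) + 0.75(56.5) = 117.39 + 164.78 + 42.38 = 324.55
[5] 1.25(90.3) + 0.8(62.7) = 112.88 + 50.16 = 163.04
The largest value is 364.13 kip·ft from combination 3.

Combination 3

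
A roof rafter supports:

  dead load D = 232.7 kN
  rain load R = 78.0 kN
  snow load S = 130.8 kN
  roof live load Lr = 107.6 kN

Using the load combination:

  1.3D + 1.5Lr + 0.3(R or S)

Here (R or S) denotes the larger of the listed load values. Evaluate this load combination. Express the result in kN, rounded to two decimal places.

(R or S) → S = 130.8 kN.
1.3(232.7) + 1.5(107.6) + 0.3(130.8) = 302.51 + 161.40 + 39.24 = 503.15
V_u = 503.15 kN.

503.15 kN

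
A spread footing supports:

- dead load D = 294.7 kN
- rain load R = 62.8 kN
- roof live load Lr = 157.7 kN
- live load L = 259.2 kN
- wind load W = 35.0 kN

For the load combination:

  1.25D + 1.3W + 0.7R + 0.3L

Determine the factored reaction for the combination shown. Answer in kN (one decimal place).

1.25(294.7) + 1.3(35.0) + 0.7(62.8) + 0.3(259.2) = 535.6
V_u = 535.6 kN.

535.6 kN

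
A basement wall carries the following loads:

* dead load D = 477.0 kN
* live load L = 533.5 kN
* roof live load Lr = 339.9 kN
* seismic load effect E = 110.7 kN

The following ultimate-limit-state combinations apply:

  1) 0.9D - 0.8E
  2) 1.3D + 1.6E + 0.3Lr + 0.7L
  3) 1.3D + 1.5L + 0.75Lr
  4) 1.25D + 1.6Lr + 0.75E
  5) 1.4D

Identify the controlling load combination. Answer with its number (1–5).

1) 0.9(477.0) - 0.8(110.7) = 429.3 - 88.6 = 340.7
2) 1.3(477.0) + 1.6(110.7) + 0.3(339.9) + 0.7(533.5) = 1272.6
3) 1.3(477.0) + 1.5(533.5) + 0.75(339.9) = 620.1 + 800.3 + 254.9 = 1675.3
4) 1.25(477.0) + 1.6(339.9) + 0.75(110.7) = 596.3 + 543.8 + 83.0 = 1223.1
5) 1.4(477.0) = 667.8
The largest value is 1675.3 kN from combination 3.

Combination 3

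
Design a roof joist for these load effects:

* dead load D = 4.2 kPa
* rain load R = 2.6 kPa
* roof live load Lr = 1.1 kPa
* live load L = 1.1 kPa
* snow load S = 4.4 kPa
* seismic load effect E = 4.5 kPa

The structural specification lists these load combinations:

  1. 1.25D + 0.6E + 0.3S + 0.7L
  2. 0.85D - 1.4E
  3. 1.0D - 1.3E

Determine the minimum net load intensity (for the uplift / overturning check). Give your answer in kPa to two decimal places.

1. 1.25(4.2) + 0.6(4.5) + 0.3(4.4) + 0.7(1.1) = 5.25 + 2.70 + 1.32 + 0.77 = 10.04
2. 0.85(4.2) - 1.4(4.5) = 3.57 - 6.30 = -2.73
3. 1.0(4.2) - 1.3(4.5) = 4.20 - 5.85 = -1.65
Combination 2 gives the minimum: -2.73 kPa.

-2.73 kPa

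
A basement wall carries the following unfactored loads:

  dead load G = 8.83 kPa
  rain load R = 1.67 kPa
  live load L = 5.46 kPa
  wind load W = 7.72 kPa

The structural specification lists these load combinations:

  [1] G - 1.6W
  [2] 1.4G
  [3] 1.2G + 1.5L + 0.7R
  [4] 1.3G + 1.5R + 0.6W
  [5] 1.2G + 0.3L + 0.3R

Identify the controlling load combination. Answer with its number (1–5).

[1] 1.0(8.83) - 1.6(7.72) = 8.83 - 12.35 = -3.52
[2] 1.4(8.83) = 12.36
[3] 1.2(8.83) + 1.5(5.46) + 0.7(1.67) = 10.60 + 8.19 + 1.17 = 19.96
[4] 1.3(8.83) + 1.5(1.67) + 0.6(7.72) = 11.48 + 2.51 + 4.63 = 18.62
[5] 1.2(8.83) + 0.3(5.46) + 0.3(1.67) = 10.60 + 1.64 + 0.50 = 12.74
The largest value is 19.96 kPa from combination 3.

Combination 3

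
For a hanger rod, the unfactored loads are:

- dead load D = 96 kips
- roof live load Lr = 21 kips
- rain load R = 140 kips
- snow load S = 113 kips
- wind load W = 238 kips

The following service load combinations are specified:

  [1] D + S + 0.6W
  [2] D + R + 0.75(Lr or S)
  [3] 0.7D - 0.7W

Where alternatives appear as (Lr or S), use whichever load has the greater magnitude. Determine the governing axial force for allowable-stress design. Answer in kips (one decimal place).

351.8 kips

(Lr or S) → S = 113 kips.
[1] 1.0(96) + 1.0(113) + 0.6(238) = 351.8
[2] 1.0(96) + 1.0(140) + 0.75(113) = 320.8
[3] 0.7(96) - 0.7(238) = -99.4
Maximum is from combination 1.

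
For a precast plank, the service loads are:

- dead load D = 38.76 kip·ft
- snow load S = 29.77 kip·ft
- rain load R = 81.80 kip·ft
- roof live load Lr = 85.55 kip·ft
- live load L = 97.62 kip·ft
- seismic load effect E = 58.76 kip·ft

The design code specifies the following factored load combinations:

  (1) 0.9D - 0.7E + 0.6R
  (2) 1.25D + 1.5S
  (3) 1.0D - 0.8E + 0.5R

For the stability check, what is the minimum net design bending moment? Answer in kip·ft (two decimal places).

32.65 kip·ft

(1) 0.9(38.76) - 0.7(58.76) + 0.6(81.80) = 42.83
(2) 1.25(38.76) + 1.5(29.77) = 93.11
(3) 1.0(38.76) - 0.8(58.76) + 0.5(81.80) = 32.65
Combination 3 gives the minimum: 32.65 kip·ft.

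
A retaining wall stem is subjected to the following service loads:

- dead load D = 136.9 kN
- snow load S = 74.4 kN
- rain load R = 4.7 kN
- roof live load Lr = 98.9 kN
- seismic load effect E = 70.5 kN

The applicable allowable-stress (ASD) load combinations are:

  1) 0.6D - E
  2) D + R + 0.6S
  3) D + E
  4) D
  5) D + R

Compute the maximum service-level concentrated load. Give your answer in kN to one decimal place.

1) 0.6(136.9) - 1.0(70.5) = 82.1 - 70.5 = 11.6
2) 1.0(136.9) + 1.0(4.7) + 0.6(74.4) = 136.9 + 4.7 + 44.6 = 186.2
3) 1.0(136.9) + 1.0(70.5) = 136.9 + 70.5 = 207.4
4) 1.0(136.9) = 136.9
5) 1.0(136.9) + 1.0(4.7) = 136.9 + 4.7 = 141.6
Combination 3 governs: P = 207.4 kN.

207.4 kN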